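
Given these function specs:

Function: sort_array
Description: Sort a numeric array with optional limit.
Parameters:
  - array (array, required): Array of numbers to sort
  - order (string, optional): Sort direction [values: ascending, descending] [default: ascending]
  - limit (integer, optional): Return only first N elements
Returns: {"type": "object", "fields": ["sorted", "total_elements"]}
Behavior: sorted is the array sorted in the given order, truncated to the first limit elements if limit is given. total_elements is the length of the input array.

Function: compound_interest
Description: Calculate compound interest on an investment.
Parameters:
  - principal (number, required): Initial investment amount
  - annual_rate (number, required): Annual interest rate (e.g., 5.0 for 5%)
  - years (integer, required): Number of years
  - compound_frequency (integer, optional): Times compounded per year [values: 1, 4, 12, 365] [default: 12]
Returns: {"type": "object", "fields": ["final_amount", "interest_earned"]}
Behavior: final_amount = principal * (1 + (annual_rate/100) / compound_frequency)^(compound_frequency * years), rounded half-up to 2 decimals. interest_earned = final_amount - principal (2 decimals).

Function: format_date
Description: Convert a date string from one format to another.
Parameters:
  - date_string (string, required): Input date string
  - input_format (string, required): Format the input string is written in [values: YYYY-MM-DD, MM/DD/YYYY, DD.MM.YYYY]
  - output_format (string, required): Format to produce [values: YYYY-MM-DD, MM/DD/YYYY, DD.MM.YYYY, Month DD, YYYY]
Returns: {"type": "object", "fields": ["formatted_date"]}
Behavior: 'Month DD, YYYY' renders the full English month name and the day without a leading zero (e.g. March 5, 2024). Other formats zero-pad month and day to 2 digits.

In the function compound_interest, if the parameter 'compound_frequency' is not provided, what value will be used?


The compound_interest spec declares:
  - compound_frequency (integer, optional): Times compounded per year [values: 1, 4, 12, 365] [default: 12]
Default:
12


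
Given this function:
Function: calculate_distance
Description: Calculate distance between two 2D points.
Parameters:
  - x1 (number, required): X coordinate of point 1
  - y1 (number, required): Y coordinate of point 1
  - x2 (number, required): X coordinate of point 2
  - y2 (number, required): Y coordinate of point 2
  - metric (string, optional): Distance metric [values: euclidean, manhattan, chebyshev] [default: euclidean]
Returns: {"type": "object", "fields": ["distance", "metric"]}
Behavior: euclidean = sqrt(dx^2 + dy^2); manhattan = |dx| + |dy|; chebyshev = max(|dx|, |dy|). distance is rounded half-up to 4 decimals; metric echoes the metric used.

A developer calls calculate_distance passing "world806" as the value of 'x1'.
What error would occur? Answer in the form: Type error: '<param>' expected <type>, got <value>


Spec: 'x1' is declared as number; "world806" is a string.
Type error: 'x1' expected number, got "world806"


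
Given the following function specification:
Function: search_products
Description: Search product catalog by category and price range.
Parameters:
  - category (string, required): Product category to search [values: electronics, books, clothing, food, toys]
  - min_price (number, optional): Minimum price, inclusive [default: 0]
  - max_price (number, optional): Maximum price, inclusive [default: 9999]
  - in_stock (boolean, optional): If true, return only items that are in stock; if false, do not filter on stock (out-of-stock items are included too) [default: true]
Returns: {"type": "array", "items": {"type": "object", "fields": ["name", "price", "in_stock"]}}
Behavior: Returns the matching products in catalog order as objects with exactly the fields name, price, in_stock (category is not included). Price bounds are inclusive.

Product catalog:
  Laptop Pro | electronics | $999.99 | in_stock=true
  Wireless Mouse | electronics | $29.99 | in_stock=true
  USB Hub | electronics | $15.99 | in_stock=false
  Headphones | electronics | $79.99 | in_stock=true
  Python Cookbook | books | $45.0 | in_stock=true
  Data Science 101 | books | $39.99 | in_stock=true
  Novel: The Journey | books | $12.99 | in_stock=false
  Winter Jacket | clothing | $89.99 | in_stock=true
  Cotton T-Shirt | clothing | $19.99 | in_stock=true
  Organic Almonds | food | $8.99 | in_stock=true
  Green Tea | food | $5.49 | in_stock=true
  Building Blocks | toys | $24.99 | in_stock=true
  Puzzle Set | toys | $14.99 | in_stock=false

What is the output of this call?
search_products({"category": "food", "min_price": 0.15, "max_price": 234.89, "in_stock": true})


Filter: category=food, 0.15 <= price <= 234.89, in-stock only
  Organic Almonds ($8.99): keep
  Green Tea ($5.49): keep
Output:
[{"name": "Organic Almonds", "price": 8.99, "in_stock": true}, {"name": "Green Tea", "price": 5.49, "in_stock": true}]


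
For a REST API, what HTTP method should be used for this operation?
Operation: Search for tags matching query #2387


GET = read, POST = create, PUT = update/replace, DELETE = remove
This operation is a read.
GET


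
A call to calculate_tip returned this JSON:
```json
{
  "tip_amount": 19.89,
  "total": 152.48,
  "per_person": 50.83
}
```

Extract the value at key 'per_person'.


50.83


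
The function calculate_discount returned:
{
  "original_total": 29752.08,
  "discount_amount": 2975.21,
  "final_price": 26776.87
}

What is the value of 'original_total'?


29752.08


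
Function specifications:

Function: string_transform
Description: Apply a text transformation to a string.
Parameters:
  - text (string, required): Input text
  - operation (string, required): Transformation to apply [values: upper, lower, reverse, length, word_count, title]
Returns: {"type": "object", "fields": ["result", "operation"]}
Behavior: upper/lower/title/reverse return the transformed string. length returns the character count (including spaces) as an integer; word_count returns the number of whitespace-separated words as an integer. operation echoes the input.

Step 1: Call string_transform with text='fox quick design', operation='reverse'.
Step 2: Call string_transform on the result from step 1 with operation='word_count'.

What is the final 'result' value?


Step 1: string_transform(text='fox quick design', operation='reverse')
  -> result = 'ngised kciuq xof'
Step 2: string_transform(text='ngised kciuq xof', operation='word_count')
  words: ngised, kciuq, xof -> 3
  -> result = 3
3


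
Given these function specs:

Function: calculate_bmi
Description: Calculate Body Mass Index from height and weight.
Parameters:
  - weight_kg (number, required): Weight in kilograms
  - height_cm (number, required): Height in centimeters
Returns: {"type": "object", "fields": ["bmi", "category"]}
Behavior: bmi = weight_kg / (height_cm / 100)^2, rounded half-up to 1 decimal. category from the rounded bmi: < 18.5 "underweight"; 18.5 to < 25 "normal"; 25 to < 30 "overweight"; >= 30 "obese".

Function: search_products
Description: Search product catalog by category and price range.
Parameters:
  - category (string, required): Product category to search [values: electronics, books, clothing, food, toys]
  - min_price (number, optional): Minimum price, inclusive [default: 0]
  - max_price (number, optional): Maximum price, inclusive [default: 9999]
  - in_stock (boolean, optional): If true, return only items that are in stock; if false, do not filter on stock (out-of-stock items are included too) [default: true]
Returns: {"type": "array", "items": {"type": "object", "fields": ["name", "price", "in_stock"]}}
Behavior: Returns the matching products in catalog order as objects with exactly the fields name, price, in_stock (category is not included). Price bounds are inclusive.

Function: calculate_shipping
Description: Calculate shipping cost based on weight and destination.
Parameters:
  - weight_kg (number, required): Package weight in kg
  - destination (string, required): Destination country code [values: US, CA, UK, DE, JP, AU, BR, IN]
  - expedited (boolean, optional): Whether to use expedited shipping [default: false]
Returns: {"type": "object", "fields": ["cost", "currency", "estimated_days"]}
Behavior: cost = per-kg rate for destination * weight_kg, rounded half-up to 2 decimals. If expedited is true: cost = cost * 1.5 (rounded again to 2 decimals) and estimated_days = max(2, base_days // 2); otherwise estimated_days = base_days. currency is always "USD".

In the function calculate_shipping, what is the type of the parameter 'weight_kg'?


The calculate_shipping spec declares:
  - weight_kg (number, required): Package weight in kg
Type:
number


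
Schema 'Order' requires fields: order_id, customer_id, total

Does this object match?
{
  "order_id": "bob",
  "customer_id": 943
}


Checking required fields...
Missing: total
Invalid - missing required field 'total'


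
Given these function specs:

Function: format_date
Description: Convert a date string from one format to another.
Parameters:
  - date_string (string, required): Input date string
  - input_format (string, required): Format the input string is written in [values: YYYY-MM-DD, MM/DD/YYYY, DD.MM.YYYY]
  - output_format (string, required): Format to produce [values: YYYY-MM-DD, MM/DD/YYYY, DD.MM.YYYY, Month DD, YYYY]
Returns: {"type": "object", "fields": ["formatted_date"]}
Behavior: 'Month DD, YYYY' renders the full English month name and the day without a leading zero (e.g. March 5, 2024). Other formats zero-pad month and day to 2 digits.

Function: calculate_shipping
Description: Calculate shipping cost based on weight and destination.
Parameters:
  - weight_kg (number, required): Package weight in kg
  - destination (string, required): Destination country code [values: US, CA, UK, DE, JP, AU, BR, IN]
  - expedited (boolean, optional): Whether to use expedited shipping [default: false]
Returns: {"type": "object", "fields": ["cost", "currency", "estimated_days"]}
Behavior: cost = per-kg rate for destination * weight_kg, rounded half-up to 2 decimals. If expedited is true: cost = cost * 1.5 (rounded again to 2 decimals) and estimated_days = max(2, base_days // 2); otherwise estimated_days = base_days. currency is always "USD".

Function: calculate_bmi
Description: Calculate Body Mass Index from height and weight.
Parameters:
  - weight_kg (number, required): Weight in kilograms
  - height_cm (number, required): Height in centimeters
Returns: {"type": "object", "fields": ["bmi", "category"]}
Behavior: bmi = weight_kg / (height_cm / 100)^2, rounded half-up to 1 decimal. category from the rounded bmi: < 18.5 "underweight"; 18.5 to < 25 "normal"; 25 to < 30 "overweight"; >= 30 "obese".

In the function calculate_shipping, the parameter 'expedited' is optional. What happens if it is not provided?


The calculate_shipping spec declares:
  - expedited (boolean, optional): Whether to use expedited shipping [default: false]
It defaults to false


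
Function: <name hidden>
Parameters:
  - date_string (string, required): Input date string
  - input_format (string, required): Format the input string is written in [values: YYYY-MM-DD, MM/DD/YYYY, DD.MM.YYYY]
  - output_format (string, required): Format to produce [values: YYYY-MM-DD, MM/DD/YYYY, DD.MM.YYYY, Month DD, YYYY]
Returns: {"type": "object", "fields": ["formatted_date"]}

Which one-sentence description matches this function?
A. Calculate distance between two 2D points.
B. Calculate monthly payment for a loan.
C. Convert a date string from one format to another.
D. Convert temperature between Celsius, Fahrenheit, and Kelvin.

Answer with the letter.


Parameters date_string, input_format, output_format and return ["formatted_date"] fit: Convert a date string from one format to another.
C


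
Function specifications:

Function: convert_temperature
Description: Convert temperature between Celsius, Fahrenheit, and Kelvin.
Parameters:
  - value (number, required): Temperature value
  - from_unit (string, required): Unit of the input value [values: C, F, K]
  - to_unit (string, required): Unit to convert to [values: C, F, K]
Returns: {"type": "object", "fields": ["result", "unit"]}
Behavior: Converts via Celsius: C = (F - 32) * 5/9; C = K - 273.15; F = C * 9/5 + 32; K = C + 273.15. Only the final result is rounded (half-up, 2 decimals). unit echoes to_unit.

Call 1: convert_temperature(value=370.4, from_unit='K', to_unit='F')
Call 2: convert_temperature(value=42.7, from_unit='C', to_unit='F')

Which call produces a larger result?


Call 1:
  To C: 370.4 - 273.15 = 97.25
  To F: 97.25 * 9/5 + 32 = 207.05
  Round to 2 decimals: 207.05
  -> 207.05 F
Call 2:
  Input already in C: 42.7
  To F: 42.7 * 9/5 + 32 = 108.86
  Round to 2 decimals: 108.86
  -> 108.86 F
Call 1 (207.05 F)


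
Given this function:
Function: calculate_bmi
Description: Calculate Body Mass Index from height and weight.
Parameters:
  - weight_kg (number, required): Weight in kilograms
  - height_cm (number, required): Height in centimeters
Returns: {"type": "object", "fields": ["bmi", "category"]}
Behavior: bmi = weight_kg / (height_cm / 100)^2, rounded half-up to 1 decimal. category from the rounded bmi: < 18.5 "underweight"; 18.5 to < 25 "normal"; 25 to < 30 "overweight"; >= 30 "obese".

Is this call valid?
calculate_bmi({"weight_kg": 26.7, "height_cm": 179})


Checking all required parameters present and types match... All valid.
Valid


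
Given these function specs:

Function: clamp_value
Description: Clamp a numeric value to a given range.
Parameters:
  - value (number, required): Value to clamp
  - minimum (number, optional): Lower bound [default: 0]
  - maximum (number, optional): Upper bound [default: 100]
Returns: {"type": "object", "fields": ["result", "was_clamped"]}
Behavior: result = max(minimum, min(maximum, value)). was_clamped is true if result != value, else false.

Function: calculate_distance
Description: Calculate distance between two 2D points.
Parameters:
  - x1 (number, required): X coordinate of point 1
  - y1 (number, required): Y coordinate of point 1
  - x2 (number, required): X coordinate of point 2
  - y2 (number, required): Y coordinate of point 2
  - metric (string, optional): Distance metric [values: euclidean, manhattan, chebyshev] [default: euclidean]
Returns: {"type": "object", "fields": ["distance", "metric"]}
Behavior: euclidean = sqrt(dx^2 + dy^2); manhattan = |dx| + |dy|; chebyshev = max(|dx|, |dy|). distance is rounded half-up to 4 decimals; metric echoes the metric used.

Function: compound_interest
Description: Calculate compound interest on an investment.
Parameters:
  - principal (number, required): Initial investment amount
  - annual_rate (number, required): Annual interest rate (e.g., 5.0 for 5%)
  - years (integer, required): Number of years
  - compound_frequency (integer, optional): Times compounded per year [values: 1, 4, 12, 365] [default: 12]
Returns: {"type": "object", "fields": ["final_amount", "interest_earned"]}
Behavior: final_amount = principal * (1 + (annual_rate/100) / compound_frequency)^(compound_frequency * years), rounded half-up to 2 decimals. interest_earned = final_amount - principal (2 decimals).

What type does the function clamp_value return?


The clamp_value spec declares Returns: {"type": "object", "fields": ["result", "was_clamped"]}
Type:
object


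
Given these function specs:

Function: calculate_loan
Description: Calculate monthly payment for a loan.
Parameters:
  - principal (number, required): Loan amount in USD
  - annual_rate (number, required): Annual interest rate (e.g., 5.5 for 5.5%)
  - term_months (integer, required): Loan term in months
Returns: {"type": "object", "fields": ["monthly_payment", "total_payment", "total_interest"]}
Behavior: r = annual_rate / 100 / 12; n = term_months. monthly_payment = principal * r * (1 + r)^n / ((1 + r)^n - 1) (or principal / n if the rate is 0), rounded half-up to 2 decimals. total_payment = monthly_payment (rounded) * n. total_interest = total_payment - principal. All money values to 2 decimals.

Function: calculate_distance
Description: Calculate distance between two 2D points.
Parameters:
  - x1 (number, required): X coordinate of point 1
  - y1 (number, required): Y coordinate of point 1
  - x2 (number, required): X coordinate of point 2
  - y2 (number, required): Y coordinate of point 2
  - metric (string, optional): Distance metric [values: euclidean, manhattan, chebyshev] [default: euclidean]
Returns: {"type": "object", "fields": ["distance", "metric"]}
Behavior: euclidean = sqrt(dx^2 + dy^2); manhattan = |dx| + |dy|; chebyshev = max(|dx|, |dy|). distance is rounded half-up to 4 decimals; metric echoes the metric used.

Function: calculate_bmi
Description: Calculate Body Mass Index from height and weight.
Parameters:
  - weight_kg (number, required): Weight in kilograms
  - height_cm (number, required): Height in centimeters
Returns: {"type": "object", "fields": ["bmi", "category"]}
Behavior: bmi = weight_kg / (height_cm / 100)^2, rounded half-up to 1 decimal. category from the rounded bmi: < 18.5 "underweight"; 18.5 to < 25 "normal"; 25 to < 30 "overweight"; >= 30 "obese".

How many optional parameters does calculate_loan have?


Parameters of calculate_loan: principal (required), annual_rate (required), term_months (required)
Optional count:
0


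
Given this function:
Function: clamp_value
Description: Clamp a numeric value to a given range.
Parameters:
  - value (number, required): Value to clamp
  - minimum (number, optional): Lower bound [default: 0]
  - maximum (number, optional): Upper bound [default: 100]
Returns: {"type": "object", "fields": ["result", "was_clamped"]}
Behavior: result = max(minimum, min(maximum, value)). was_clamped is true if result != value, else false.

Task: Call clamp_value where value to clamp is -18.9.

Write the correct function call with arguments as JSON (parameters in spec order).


Mapping each described value to its parameter name:
  'Value to clamp' -> value = -18.9
clamp_value({"value": -18.9})


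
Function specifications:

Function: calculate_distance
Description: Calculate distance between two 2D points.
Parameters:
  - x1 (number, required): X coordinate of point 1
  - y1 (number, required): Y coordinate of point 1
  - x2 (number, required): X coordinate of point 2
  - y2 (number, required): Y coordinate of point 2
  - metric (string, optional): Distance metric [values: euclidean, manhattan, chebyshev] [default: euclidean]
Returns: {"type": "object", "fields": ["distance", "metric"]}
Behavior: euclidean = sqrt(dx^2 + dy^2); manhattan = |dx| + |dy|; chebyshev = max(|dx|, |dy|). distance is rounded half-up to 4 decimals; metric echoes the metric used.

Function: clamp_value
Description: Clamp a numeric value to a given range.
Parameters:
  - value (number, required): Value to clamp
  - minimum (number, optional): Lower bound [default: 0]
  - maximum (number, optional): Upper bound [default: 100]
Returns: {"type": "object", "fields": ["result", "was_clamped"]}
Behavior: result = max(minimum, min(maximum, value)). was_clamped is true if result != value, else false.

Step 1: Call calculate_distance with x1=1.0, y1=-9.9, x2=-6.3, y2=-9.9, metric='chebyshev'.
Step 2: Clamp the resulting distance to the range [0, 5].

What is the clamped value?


Step 1: calculate_distance (chebyshev)
  |dx| = |-6.3 - 1| = 7.3; |dy| = |-9.9 - -9.9| = 0
  chebyshev: max(7.3, 0) = 7.3
  Round to 4 decimals: 7.3
  -> distance = 7.3
Step 2: clamp_value(value=7.3, minimum=0, maximum=5)
  result = max(0, min(5, 7.3)) = max(0, 5) = 5
  was_clamped = (5 != 7.3) = true
  -> result = 5
5


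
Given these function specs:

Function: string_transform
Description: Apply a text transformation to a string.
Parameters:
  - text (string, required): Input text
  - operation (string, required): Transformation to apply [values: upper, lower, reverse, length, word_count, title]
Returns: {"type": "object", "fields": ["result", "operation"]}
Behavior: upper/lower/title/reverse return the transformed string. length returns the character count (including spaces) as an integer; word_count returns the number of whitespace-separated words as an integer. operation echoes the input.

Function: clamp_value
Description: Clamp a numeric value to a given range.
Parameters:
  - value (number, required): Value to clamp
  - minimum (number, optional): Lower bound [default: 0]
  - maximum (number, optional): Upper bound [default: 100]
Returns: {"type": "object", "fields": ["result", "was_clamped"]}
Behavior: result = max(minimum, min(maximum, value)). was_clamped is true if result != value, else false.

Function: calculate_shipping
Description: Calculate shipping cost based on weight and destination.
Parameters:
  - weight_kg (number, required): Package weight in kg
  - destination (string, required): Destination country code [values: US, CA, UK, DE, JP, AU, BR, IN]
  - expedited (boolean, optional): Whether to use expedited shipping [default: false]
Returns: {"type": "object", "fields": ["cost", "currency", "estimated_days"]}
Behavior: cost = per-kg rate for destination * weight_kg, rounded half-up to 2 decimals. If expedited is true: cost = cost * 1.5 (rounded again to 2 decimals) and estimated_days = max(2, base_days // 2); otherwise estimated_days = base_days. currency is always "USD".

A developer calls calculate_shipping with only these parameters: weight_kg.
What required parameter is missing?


Required parameters: weight_kg, destination
Provided: weight_kg
Missing: destination
destination


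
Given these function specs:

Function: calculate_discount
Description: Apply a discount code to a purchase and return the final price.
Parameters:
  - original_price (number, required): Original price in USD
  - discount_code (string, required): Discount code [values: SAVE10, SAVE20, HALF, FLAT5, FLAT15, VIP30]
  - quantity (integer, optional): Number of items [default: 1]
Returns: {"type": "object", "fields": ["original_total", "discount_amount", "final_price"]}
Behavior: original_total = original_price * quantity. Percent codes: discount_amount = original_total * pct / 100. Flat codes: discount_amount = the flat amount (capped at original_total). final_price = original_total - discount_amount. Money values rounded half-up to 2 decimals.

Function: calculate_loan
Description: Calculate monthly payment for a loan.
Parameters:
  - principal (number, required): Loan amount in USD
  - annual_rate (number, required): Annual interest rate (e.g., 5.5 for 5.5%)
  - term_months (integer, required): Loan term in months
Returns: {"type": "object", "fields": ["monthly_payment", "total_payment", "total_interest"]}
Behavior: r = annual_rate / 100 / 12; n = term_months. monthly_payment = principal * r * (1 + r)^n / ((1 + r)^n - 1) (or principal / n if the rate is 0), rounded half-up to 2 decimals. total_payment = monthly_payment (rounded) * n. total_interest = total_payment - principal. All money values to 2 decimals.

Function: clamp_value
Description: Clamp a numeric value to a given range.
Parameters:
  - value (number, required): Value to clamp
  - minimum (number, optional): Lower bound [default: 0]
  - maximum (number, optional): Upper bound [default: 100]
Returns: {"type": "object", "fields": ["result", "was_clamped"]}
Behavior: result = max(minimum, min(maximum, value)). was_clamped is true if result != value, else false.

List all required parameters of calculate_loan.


Parameters of calculate_loan and their required/optional flag:
  principal: required
  annual_rate: required
  term_months: required
annual_rate, principal, term_months


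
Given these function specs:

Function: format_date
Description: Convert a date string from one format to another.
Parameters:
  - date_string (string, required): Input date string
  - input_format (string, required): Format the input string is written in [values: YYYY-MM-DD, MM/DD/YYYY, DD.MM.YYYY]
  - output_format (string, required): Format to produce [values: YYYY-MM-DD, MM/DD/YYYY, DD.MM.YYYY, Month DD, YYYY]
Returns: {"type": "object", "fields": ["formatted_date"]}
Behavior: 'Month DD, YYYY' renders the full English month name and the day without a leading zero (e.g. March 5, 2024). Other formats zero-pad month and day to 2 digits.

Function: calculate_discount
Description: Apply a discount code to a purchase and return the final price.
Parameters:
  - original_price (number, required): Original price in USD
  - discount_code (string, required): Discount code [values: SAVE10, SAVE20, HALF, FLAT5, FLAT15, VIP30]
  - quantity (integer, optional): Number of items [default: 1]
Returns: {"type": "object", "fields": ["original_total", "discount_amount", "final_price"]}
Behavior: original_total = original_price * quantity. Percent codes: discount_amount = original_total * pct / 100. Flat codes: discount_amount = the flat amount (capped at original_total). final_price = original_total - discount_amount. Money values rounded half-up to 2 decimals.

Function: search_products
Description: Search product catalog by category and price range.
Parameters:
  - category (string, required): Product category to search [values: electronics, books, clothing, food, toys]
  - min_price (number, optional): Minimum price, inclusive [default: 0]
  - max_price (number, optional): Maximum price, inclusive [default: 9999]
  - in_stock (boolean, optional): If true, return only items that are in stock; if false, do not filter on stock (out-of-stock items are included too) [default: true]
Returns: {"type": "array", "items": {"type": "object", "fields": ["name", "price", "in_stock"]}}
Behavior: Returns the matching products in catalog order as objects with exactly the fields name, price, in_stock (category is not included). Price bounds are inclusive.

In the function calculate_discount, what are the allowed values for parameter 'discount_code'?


The calculate_discount spec declares:
  - discount_code (string, required): Discount code [values: SAVE10, SAVE20, HALF, FLAT5, FLAT15, VIP30]
Allowed values:
SAVE10, SAVE20, HALF, FLAT5, FLAT15, VIP30


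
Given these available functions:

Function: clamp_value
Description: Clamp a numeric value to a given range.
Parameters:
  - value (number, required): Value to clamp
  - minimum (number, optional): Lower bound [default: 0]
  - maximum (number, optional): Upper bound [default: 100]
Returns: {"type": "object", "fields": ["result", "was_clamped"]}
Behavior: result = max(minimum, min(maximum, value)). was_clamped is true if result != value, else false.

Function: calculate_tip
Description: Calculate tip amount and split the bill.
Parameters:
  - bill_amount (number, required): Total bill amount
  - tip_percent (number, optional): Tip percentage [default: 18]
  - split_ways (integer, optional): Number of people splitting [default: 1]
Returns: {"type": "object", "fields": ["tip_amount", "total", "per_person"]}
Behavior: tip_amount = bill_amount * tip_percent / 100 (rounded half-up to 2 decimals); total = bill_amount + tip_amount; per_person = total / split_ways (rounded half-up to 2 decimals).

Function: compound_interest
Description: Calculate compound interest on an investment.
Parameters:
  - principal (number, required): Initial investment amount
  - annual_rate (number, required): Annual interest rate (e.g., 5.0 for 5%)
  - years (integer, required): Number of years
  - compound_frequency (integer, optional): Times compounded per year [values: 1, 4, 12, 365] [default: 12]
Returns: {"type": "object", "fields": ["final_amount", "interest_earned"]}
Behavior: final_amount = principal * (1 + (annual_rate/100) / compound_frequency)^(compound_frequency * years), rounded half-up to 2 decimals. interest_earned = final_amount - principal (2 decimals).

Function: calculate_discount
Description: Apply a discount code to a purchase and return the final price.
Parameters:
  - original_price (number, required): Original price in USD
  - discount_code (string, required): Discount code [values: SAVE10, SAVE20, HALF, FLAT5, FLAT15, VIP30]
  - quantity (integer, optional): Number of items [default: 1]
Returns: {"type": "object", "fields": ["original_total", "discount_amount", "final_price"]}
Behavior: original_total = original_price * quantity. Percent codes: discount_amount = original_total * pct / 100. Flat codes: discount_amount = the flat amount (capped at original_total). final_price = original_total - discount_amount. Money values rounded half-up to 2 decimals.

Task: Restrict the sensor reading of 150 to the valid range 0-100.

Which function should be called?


The task needs a function whose description is: Clamp a numeric value to a given range.
clamp_value


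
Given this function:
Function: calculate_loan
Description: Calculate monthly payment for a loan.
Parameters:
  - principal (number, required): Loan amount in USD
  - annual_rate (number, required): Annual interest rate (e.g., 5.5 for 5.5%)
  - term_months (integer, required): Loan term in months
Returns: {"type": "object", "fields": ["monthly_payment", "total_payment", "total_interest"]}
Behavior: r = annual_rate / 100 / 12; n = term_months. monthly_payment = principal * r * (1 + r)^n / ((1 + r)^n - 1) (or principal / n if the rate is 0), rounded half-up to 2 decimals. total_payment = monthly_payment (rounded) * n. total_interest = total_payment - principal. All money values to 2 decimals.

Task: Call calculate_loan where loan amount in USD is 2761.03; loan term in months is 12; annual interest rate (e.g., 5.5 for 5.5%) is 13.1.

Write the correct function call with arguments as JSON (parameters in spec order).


Mapping each described value to its parameter name:
  'Loan amount in USD' -> principal = 2761.03
  'Loan term in months' -> term_months = 12
  'Annual interest rate (e.g., 5.5 for 5.5%)' -> annual_rate = 13.1
calculate_loan({"principal": 2761.03, "annual_rate": 13.1, "term_months": 12})


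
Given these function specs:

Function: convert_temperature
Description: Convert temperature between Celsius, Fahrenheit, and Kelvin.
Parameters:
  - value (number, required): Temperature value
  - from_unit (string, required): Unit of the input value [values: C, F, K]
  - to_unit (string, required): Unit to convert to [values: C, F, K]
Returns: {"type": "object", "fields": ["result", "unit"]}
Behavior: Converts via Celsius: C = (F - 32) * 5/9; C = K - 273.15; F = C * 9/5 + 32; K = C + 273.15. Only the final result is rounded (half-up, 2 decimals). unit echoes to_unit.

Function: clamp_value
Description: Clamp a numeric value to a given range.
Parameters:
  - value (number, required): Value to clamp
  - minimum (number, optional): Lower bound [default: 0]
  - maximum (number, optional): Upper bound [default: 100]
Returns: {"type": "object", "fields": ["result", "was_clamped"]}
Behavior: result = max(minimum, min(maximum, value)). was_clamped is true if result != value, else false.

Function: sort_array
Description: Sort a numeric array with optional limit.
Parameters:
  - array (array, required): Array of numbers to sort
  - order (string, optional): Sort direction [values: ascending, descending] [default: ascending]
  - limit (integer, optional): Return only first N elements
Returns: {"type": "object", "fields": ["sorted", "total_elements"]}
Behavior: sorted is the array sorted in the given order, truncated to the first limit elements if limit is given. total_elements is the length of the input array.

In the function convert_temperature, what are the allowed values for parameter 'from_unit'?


The convert_temperature spec declares:
  - from_unit (string, required): Unit of the input value [values: C, F, K]
Allowed values:
C, F, K


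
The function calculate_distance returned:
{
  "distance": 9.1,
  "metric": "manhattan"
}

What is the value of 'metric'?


manhattan


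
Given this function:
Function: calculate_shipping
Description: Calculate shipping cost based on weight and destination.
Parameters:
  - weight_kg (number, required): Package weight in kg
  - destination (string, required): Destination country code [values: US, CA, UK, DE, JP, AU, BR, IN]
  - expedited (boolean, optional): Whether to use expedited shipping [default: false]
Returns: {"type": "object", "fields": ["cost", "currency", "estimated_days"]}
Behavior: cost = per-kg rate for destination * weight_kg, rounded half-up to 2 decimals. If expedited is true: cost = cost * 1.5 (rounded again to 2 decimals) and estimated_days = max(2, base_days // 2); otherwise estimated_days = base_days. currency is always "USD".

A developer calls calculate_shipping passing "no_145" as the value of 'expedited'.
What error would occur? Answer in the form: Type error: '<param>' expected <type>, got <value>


Spec: 'expedited' is declared as boolean; "no_145" is a string.
Type error: 'expedited' expected boolean, got "no_145"


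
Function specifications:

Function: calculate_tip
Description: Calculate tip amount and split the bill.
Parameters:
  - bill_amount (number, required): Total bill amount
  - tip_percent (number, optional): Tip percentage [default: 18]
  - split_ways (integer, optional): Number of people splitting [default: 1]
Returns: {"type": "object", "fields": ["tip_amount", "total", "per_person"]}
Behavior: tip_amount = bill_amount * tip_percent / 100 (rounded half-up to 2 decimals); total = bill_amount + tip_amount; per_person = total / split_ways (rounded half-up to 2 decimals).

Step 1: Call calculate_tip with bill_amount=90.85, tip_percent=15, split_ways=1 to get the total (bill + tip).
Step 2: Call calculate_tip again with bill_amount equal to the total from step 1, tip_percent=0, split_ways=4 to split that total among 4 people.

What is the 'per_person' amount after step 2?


Step 1: calculate_tip(bill_amount=90.85, tip_percent=15, split_ways=1)
  tip_amount = 90.85 * 15/100 = 13.6275 -> 13.63
  total = 90.85 + 13.63 = 104.48
  per_person = 104.48 / 1 = 104.48 -> 104.48
  -> total = 104.48
Step 2: calculate_tip(bill_amount=104.48, tip_percent=0, split_ways=4)
  tip_amount = 104.48 * 0/100 = 0 -> 0.00
  total = 104.48 + 0.00 = 104.48
  per_person = 104.48 / 4 = 26.12 -> 26.12
  -> per_person = 26.12
$26.12


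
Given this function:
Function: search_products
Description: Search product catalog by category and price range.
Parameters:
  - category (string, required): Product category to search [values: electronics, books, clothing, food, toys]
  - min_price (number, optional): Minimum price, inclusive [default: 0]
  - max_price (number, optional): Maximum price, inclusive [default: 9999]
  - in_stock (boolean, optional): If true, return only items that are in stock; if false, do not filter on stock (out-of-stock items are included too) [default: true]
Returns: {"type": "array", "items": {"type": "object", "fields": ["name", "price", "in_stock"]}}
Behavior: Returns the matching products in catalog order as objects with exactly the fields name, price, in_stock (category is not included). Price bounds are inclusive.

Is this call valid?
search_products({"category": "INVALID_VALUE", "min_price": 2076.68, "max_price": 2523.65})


Checking parameter values...
Parameter 'category' has value 'INVALID_VALUE' not in allowed: electronics, books, clothing, food, toys
Invalid - 'category' must be one of electronics, books, clothing, food, toys


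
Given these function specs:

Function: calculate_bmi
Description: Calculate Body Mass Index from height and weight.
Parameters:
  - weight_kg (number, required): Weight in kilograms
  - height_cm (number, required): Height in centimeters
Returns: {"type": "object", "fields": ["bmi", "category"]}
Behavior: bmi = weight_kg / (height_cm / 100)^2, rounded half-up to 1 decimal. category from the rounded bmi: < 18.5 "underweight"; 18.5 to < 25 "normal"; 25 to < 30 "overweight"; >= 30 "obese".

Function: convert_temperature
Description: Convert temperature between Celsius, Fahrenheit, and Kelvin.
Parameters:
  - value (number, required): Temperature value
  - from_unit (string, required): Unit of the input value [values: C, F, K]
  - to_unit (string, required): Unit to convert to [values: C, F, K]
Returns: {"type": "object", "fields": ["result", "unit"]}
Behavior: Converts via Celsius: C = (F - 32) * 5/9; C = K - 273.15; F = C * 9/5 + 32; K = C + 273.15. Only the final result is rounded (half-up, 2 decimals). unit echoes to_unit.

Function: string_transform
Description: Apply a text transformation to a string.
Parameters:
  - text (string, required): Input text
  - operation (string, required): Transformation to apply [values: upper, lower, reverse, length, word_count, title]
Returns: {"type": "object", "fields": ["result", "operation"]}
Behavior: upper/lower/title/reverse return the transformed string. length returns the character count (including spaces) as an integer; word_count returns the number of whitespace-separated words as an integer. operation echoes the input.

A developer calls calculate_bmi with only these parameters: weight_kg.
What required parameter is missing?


Required parameters: weight_kg, height_cm
Provided: weight_kg
Missing: height_cm
height_cm


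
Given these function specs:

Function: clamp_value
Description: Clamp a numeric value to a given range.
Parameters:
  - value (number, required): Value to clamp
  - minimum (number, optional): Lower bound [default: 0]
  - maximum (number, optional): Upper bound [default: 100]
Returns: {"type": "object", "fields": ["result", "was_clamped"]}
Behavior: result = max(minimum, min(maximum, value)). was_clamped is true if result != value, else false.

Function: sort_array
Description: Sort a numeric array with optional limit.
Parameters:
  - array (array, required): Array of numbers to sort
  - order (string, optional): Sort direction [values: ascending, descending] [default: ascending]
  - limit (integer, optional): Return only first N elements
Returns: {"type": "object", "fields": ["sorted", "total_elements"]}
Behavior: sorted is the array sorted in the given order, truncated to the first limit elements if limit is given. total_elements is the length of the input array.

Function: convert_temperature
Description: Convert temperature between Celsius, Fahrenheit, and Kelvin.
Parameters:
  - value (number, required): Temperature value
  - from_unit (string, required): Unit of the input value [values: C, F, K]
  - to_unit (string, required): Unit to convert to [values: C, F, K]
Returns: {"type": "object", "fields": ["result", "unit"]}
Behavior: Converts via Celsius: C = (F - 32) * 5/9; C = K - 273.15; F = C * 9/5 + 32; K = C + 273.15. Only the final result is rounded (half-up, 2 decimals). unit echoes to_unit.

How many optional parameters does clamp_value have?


Parameters of clamp_value: value (required), minimum (optional), maximum (optional)
Optional count:
2


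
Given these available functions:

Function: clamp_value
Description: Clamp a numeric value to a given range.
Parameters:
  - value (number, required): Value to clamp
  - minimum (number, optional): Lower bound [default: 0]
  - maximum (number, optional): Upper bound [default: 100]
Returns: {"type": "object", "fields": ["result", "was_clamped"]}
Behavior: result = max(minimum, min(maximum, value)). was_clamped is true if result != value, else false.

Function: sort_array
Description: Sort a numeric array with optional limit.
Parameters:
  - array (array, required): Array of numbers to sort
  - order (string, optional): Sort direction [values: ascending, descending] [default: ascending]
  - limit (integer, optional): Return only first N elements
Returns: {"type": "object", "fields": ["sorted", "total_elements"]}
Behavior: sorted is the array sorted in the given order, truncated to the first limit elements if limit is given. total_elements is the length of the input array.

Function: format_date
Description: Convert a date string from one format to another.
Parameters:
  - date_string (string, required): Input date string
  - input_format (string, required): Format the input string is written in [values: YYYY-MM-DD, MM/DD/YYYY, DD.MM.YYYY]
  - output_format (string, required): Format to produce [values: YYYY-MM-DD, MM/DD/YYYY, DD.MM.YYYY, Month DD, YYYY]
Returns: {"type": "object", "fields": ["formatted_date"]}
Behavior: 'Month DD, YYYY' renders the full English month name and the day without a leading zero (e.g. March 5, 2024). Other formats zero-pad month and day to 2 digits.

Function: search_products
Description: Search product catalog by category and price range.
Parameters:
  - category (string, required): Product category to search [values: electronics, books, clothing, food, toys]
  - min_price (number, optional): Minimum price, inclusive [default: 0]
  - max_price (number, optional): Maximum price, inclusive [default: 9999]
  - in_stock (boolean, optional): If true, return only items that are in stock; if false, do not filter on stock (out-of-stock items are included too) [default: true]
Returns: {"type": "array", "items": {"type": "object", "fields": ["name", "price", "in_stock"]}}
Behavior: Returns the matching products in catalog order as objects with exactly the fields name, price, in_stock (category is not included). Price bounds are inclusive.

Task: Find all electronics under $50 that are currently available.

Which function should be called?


The task needs a function whose description is: Search product catalog by category and price range.
search_products
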